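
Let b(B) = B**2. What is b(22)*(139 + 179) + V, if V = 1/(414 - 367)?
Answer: 7233865/47 ≈ 1.5391e+5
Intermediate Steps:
V = 1/47 ≈ 0.021277
b(22)*(139 + 179) + V = 22**2*(139 + 179) + 1/47 = 484*318 + 1/47 = 153912 + 1/47 = 7233865/47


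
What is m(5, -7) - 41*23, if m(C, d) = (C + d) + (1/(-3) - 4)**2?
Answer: -8336/9 ≈ -926.22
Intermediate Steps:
m(C, d) = 169/9 + C + d (m(C, d) = (C + d) + (-1/3 - 4)**2 = (C + d) + (-13/3)**2 = (C + d) + 169/9 = 169/9 + C + d)
m(5, -7) - 41*23 = (169/9 + 5 - 7) - 41*23 = 151/9 - 943 = -8336/9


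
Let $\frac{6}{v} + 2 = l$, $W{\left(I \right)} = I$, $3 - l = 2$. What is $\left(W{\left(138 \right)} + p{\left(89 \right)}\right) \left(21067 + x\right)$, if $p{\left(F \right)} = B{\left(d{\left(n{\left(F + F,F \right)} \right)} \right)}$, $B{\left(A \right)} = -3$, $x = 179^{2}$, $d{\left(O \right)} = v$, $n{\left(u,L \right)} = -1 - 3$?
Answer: $7169580$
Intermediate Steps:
$l = 1$ ($l = 3 - 2 = 1$)
$n{\left(u,L \right)} = -4$ ($n{\left(u,L \right)} = -1 - 3 = -4$)
$v = -6$ ($v = \frac{6}{-2 + 1} = \frac{6}{-1} = 6 \left(-1\right) = -6$)
$d{\left(O \right)} = -6$
$x = 32041$
$p{\left(F \right)} = -3$
$\left(W{\left(138 \right)} + p{\left(89 \right)}\right) \left(21067 + x\right) = \left(138 - 3\right) \left(21067 + 32041\right) = 135 \cdot 53108 = 7169580$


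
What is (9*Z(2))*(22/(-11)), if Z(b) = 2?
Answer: -36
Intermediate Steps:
(9*Z(2))*(22/(-11)) = (9*2)*(22/(-11)) = 18*(22*(-1/11)) = 18*(-2) = -36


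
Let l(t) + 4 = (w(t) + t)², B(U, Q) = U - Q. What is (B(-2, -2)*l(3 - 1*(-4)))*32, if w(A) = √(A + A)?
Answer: 0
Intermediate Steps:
w(A) = √2*√A (w(A) = √(2*A) = √2*√A)
l(t) = -4 + (t + √2*√t)² (l(t) = -4 + (√2*√t + t)² = -4 + (t + √2*√t)²)
(B(-2, -2)*l(3 - 1*(-4)))*32 = ((-2 - 1*(-2))*(-4 + ((3 - 1*(-4)) + √2*√(3 - 1*(-4)))²))*32 = ((-2 + 2)*(-4 + ((3 + 4) + √2*√(3 + 4))²))*32 = (0*(-4 + (7 + √2*√7)²))*32 = (0*(-4 + (7 + √14)²))*32 = 0*32 = 0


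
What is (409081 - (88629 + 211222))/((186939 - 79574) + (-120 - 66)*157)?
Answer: 109230/78163 ≈ 1.3975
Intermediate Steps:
(409081 - (88629 + 211222))/((186939 - 79574) + (-120 - 66)*157) = (409081 - 1*299851)/(107365 - 186*157) = (409081 - 299851)/(107365 - 29202) = 109230/78163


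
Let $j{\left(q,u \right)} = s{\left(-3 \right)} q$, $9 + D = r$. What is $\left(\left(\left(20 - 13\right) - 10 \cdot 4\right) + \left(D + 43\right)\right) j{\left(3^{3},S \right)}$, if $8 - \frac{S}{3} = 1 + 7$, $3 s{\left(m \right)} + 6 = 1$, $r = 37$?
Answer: $-1710$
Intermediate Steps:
$s{\left(m \right)} = - \frac{5}{3}$ ($s{\left(m \right)} = -2 + \frac{1}{3} \cdot 1 = -2 + \frac{1}{3} = - \frac{5}{3}$)
$D = 28$ ($D = -9 + 37 = 28$)
$S = 0$ ($S = 24 - 3 \left(1 + 7\right) = 24 - 24 = 0$)
$j{\left(q,u \right)} = - \frac{5 q}{3}$
$\left(\left(\left(20 - 13\right) - 10 \cdot 4\right) + \left(D + 43\right)\right) j{\left(3^{3},S \right)} = \left(\left(\left(20 - 13\right) - 10 \cdot 4\right) + \left(28 + 43\right)\right) \left(- \frac{5 \cdot 3^{3}}{3}\right) = \left(\left(7 - 40\right) + 71\right) \left(\left(- \frac{5}{3}\right) 27\right) = \left(\left(7 - 40\right) + 71\right) \left(-45\right) = \left(-33 + 71\right) \left(-45\right) = 38 \left(-45\right) = -1710$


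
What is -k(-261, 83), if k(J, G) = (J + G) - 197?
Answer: 375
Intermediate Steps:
k(J, G) = -197 + G + J (k(J, G) = (G + J) - 197 = -197 + G + J)
-k(-261, 83) = -(-197 + 83 - 261) = -1*(-375) = 375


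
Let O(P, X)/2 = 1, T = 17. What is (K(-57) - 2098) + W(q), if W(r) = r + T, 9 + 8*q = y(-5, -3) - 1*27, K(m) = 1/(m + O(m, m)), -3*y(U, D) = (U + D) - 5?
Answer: -2752169/1320 ≈ -2085.0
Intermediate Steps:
O(P, X) = 2 (O(P, X) = 2*1 = 2)
y(U, D) = 5/3 - D/3 - U/3 (y(U, D) = -((U + D) - 5)/3 = -((D + U) - 5)/3 = -(-5 + D + U)/3 = 5/3 - D/3 - U/3)
K(m) = 1/(2 + m) (K(m) = 1/(m + 2) = 1/(2 + m))
q = -95/24 (q = -9/8 + ((5/3 - ⅓*(-3) - ⅓*(-5)) - 1*27)/8 = -9/8 + ((5/3 + 1 + 5/3) - 27)/8 = -9/8 + (13/3 - 27)/8 = -9/8 + (⅛)*(-68/3) = -9/8 - 17/6 = -95/24 ≈ -3.9583)
W(r) = 17 + r (W(r) = r + 17 = 17 + r)
(K(-57) - 2098) + W(q) = (1/(2 - 57) - 2098) + (17 - 95/24) = (1/(-55) - 2098) + 313/24 = (-1/55 - 2098) + 313/24 = -115391/55 + 313/24 = -2752169/1320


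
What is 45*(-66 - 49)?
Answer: -5175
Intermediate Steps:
45*(-66 - 49) = 45*(-115) = -5175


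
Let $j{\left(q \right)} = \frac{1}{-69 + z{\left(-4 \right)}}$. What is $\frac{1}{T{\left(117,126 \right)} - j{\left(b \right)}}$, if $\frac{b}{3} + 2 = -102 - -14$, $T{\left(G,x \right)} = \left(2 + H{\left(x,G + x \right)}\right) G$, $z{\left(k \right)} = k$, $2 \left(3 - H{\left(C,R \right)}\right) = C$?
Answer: $- \frac{73}{495377} \approx -0.00014736$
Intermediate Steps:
$H{\left(C,R \right)} = 3 - \frac{C}{2}$
$T{\left(G,x \right)} = G \left(5 - \frac{x}{2}\right)$ ($T{\left(G,x \right)} = \left(2 - \left(-3 + \frac{x}{2}\right)\right) G = \left(5 - \frac{x}{2}\right) G = G \left(5 - \frac{x}{2}\right)$)
$b = -270$ ($b = -6 + 3 \left(-102 - -14\right) = -6 + 3 \left(-102 + 14\right) = -6 + 3 \left(-88\right) = -6 - 264 = -270$)
$j{\left(q \right)} = - \frac{1}{73}$ ($j{\left(q \right)} = \frac{1}{-69 - 4} = \frac{1}{-73} = - \frac{1}{73}$)
$\frac{1}{T{\left(117,126 \right)} - j{\left(b \right)}} = \frac{1}{\frac{1}{2} \cdot 117 \left(10 - 126\right) - - \frac{1}{73}} = \frac{1}{\frac{1}{2} \cdot 117 \left(10 - 126\right) + \frac{1}{73}} = \frac{1}{\frac{1}{2} \cdot 117 \left(-116\right) + \frac{1}{73}} = \frac{1}{-6786 + \frac{1}{73}} = \frac{1}{- \frac{495377}{73}} = - \frac{73}{495377}$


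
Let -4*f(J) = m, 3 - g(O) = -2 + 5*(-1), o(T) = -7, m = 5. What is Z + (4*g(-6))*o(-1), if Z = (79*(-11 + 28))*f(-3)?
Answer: -7835/4 ≈ -1958.8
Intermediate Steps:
g(O) = 10 (g(O) = 3 - (-2 + 5*(-1)) = 3 - (-2 - 5) = 3 - 1*(-7) = 3 + 7 = 10)
f(J) = -5/4 (f(J) = -¼*5 = -5/4)
Z = -6715/4 (Z = (79*(-11 + 28))*(-5/4) = (79*17)*(-5/4) = 1343*(-5/4) = -6715/4 ≈ -1678.8)
Z + (4*g(-6))*o(-1) = -6715/4 + (4*10)*(-7) = -6715/4 + 40*(-7) = -6715/4 - 280 = -7835/4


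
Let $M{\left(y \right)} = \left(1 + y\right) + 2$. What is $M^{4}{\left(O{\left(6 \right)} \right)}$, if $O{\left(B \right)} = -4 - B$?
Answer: $2401$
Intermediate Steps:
$M{\left(y \right)} = 3 + y$
$M^{4}{\left(O{\left(6 \right)} \right)} = \left(3 - 10\right)^{4} = \left(-7\right)^{4} = 2401$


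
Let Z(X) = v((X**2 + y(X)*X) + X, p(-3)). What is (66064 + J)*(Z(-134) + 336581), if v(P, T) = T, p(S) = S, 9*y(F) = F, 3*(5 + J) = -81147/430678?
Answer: 4787844087949417/215339 ≈ 2.2234e+10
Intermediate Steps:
J = -2180439/430678 (J = -5 + (-81147/430678)/3 = -5 + (-81147*1/430678)/3 = -5 + (1/3)*(-81147/430678) = -5 - 27049/430678 = -2180439/430678 ≈ -5.0628)
y(F) = F/9
Z(X) = -3
(66064 + J)*(Z(-134) + 336581) = (66064 - 2180439/430678)*(-3 + 336581) = (28450130953/430678)*336578 = 4787844087949417/215339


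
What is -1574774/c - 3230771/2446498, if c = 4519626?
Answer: -9227279026549/5528627984874 ≈ -1.6690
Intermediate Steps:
-1574774/c - 3230771/2446498 = -1574774/4519626 - 3230771/2446498 = -1574774*1/4519626 - 3230771*1/2446498 = -787387/2259813 - 3230771/2446498 = -9227279026549/5528627984874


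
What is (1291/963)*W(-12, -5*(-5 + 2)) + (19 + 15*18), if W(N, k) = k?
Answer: 99224/321 ≈ 309.11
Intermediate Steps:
(1291/963)*W(-12, -5*(-5 + 2)) + (19 + 15*18) = (1291/963)*(-5*(-5 + 2)) + (19 + 15*18) = (1291*(1/963))*(-5*(-3)) + (19 + 270) = (1291/963)*15 + 289 = 6455/321 + 289 = 99224/321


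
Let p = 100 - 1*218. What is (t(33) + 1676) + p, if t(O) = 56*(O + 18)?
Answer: 4414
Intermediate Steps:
t(O) = 1008 + 56*O (t(O) = 56*(18 + O) = 1008 + 56*O)
p = -118 (p = 100 - 218 = -118)
(t(33) + 1676) + p = ((1008 + 56*33) + 1676) - 118 = ((1008 + 1848) + 1676) - 118 = (2856 + 1676) - 118 = 4532 - 118 = 4414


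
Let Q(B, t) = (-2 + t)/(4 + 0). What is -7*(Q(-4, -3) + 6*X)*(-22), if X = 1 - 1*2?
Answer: -2233/2 ≈ -1116.5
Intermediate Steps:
X = -1 (X = 1 - 2 = -1)
Q(B, t) = -1/2 + t/4 (Q(B, t) = (-2 + t)/4 = (-2 + t)*(1/4) = -1/2 + t/4)
-7*(Q(-4, -3) + 6*X)*(-22) = -7*((-1/2 + (1/4)*(-3)) + 6*(-1))*(-22) = -7*((-1/2 - 3/4) - 6)*(-22) = -7*(-5/4 - 6)*(-22) = -7*(-29/4)*(-22) = (203/4)*(-22) = -2233/2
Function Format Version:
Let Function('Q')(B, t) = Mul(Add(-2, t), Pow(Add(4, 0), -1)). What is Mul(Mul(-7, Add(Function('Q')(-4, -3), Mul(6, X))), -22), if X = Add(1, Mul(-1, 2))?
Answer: Rational(-2233, 2) ≈ -1116.5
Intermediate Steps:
X = -1 (X = Add(1, -2) = -1)
Function('Q')(B, t) = Add(Rational(-1, 2), Mul(Rational(1, 4), t)) (Function('Q')(B, t) = Mul(Add(-2, t), Pow(4, -1)) = Mul(Add(-2, t), Rational(1, 4)) = Add(Rational(-1, 2), Mul(Rational(1, 4), t)))
Mul(Mul(-7, Add(Function('Q')(-4, -3), Mul(6, X))), -22) = Mul(Mul(-7, Add(Add(Rational(-1, 2), Mul(Rational(1, 4), -3)), Mul(6, -1))), -22) = Mul(Mul(-7, Add(Add(Rational(-1, 2), Rational(-3, 4)), -6)), -22) = Mul(Mul(-7, Add(Rational(-5, 4), -6)), -22) = Mul(Mul(-7, Rational(-29, 4)), -22) = Mul(Rational(203, 4), -22) = Rational(-2233, 2)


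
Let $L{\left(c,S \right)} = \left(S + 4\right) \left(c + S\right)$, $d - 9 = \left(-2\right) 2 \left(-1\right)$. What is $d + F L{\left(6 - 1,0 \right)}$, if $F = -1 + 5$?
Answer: $93$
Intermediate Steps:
$F = 4$
$d = 13$ ($d = 9 + \left(-2\right) 2 \left(-1\right) = 9 - -4 = 9 + 4 = 13$)
$L{\left(c,S \right)} = \left(4 + S\right) \left(S + c\right)$
$d + F L{\left(6 - 1,0 \right)} = 13 + 4 \left(0^{2} + 4 \cdot 0 + 4 \left(6 - 1\right) + 0 \left(6 - 1\right)\right) = 13 + 4 \left(0 + 0 + 4 \cdot 5 + 0 \cdot 5\right) = 13 + 4 \left(0 + 0 + 20 + 0\right) = 13 + 4 \cdot 20 = 13 + 80 = 93$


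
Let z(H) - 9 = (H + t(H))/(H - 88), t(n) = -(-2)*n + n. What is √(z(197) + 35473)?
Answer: 3*√46849726/109 ≈ 188.39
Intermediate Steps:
t(n) = 3*n (t(n) = 2*n + n = 3*n)
z(H) = 9 + 4*H/(-88 + H) (z(H) = 9 + (H + 3*H)/(H - 88) = 9 + (4*H)/(-88 + H) = 9 + 4*H/(-88 + H))
√(z(197) + 35473) = √((-792 + 13*197)/(-88 + 197) + 35473) = √((-792 + 2561)/109 + 35473) = √((1/109)*1769 + 35473) = √(1769/109 + 35473) = √(3868326/109) = 3*√46849726/109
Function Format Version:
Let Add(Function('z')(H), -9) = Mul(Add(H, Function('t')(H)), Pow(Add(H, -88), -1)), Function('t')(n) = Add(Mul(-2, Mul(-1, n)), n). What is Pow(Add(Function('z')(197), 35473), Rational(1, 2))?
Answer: Mul(Rational(3, 109), Pow(46849726, Rational(1, 2))) ≈ 188.39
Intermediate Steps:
Function('t')(n) = Mul(3, n) (Function('t')(n) = Add(Mul(2, n), n) = Mul(3, n))
Function('z')(H) = Add(9, Mul(4, H, Pow(Add(-88, H), -1))) (Function('z')(H) = Add(9, Mul(Add(H, Mul(3, H)), Pow(Add(H, -88), -1))) = Add(9, Mul(Mul(4, H), Pow(Add(-88, H), -1))) = Add(9, Mul(4, H, Pow(Add(-88, H), -1))))
Pow(Add(Function('z')(197), 35473), Rational(1, 2)) = Pow(Add(Mul(Pow(Add(-88, 197), -1), Add(-792, Mul(13, 197))), 35473), Rational(1, 2)) = Pow(Add(Mul(Pow(109, -1), Add(-792, 2561)), 35473), Rational(1, 2)) = Pow(Add(Mul(Rational(1, 109), 1769), 35473), Rational(1, 2)) = Pow(Add(Rational(1769, 109), 35473), Rational(1, 2)) = Pow(Rational(3868326, 109), Rational(1, 2)) = Mul(Rational(3, 109), Pow(46849726, Rational(1, 2)))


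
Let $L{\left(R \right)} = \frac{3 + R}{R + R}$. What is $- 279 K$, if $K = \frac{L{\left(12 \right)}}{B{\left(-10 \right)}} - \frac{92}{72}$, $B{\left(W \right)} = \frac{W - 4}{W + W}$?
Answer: $\frac{3007}{28} \approx 107.39$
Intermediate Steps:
$B{\left(W \right)} = \frac{-4 + W}{2 W}$
$L{\left(R \right)} = \frac{3 + R}{2 R}$
$K = - \frac{97}{252}$ ($K = \frac{\frac{1}{2} \cdot \frac{1}{12} \left(3 + 12\right)}{\frac{1}{2} \frac{1}{-10} \left(-4 - 10\right)} - \frac{92}{72} = \frac{\frac{1}{2} \cdot \frac{1}{12} \cdot 15}{\frac{1}{2} \left(- \frac{1}{10}\right) \left(-14\right)} - \frac{23}{18} = \frac{5}{8 \cdot \frac{7}{10}} - \frac{23}{18} = \frac{5}{8} \cdot \frac{10}{7} - \frac{23}{18} = \frac{25}{28} - \frac{23}{18} = - \frac{97}{252} \approx -0.38492$)
$- 279 K = \left(-279\right) \left(- \frac{97}{252}\right) = \frac{3007}{28}$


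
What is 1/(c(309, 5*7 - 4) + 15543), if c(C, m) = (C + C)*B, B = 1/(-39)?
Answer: 13/201853 ≈ 6.4403e-5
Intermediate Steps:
B = -1/39 ≈ -0.025641
c(C, m) = -2*C/39 (c(C, m) = (C + C)*(-1/39) = (2*C)*(-1/39) = -2*C/39)
1/(c(309, 5*7 - 4) + 15543) = 1/(-2/39*309 + 15543) = 1/(-206/13 + 15543) = 1/(201853/13) = 13/201853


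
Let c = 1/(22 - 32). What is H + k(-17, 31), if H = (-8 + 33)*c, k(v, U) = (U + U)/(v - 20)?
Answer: -309/74 ≈ -4.1757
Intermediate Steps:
c = -1/10 (c = 1/(-10) = -1/10 ≈ -0.10000)
k(v, U) = 2*U/(-20 + v) (k(v, U) = (2*U)/(-20 + v) = 2*U/(-20 + v))
H = -5/2 (H = (-8 + 33)*(-1/10) = 25*(-1/10) = -5/2 ≈ -2.5000)
H + k(-17, 31) = -5/2 + 2*31/(-20 - 17) = -5/2 + 2*31/(-37) = -5/2 + 2*31*(-1/37) = -5/2 - 62/37 = -309/74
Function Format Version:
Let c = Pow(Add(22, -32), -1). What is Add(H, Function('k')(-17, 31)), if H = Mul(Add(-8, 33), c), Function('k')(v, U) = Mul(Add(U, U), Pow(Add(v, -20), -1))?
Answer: Rational(-309, 74) ≈ -4.1757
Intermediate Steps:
c = Rational(-1, 10) (c = Pow(-10, -1) = Rational(-1, 10) ≈ -0.10000)
Function('k')(v, U) = Mul(2, U, Pow(Add(-20, v), -1)) (Function('k')(v, U) = Mul(Mul(2, U), Pow(Add(-20, v), -1)) = Mul(2, U, Pow(Add(-20, v), -1)))
H = Rational(-5, 2) (H = Mul(Add(-8, 33), Rational(-1, 10)) = Mul(25, Rational(-1, 10)) = Rational(-5, 2) ≈ -2.5000)
Add(H, Function('k')(-17, 31)) = Add(Rational(-5, 2), Mul(2, 31, Pow(Add(-20, -17), -1))) = Add(Rational(-5, 2), Mul(2, 31, Pow(-37, -1))) = Add(Rational(-5, 2), Mul(2, 31, Rational(-1, 37))) = Add(Rational(-5, 2), Rational(-62, 37)) = Rational(-309, 74)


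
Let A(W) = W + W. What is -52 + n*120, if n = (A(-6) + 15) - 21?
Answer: -2212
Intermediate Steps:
A(W) = 2*W
n = -18 (n = (2*(-6) + 15) - 21 = (-12 + 15) - 21 = 3 - 21 = -18)
-52 + n*120 = -52 - 18*120 = -52 - 2160 = -2212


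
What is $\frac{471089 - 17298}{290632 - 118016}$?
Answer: $\frac{453791}{172616} \approx 2.6289$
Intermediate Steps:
$\frac{471089 - 17298}{290632 - 118016} = \frac{471089 - 17298}{172616} = 453791 \cdot \frac{1}{172616} = \frac{453791}{172616}$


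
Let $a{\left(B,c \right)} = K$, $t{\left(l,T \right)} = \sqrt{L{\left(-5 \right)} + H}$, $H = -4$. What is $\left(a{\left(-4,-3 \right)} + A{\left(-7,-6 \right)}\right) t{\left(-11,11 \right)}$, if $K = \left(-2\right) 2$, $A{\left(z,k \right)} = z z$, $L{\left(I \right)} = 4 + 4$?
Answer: $90$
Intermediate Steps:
$L{\left(I \right)} = 8$
$A{\left(z,k \right)} = z^{2}$
$K = -4$
$t{\left(l,T \right)} = 2$ ($t{\left(l,T \right)} = \sqrt{8 - 4} = \sqrt{4} = 2$)
$a{\left(B,c \right)} = -4$
$\left(a{\left(-4,-3 \right)} + A{\left(-7,-6 \right)}\right) t{\left(-11,11 \right)} = \left(-4 + \left(-7\right)^{2}\right) 2 = \left(-4 + 49\right) 2 = 45 \cdot 2 = 90$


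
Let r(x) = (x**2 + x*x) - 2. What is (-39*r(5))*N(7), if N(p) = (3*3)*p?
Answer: -117936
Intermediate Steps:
r(x) = -2 + 2*x**2 (r(x) = (x**2 + x**2) - 2 = 2*x**2 - 2 = -2 + 2*x**2)
N(p) = 9*p
(-39*r(5))*N(7) = (-39*(-2 + 2*5**2))*(9*7) = -39*(-2 + 2*25)*63 = -39*(-2 + 50)*63 = -39*48*63 = -1872*63 = -117936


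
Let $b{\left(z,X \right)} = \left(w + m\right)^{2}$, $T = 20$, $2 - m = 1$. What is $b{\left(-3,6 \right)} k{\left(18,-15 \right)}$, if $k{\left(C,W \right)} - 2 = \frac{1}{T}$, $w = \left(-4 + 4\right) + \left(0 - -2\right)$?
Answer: $\frac{369}{20} \approx 18.45$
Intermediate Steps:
$m = 1$ ($m = 2 - 1 = 1$)
$w = 2$ ($w = 0 + \left(0 + 2\right) = 0 + 2 = 2$)
$b{\left(z,X \right)} = 9$ ($b{\left(z,X \right)} = \left(2 + 1\right)^{2} = 3^{2} = 9$)
$k{\left(C,W \right)} = \frac{41}{20}$ ($k{\left(C,W \right)} = 2 + \frac{1}{20} = \frac{41}{20}$)
$b{\left(-3,6 \right)} k{\left(18,-15 \right)} = 9 \cdot \frac{41}{20} = \frac{369}{20}$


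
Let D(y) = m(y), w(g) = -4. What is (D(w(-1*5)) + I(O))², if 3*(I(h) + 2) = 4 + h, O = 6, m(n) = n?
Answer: 64/9 ≈ 7.1111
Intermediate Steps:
I(h) = -⅔ + h/3 (I(h) = -2 + (4 + h)/3 = -2 + (4/3 + h/3) = -⅔ + h/3)
D(y) = y
(D(w(-1*5)) + I(O))² = (-4 + (-⅔ + (⅓)*6))² = (-4 + (-⅔ + 2))² = (-4 + 4/3)² = (-8/3)² = 64/9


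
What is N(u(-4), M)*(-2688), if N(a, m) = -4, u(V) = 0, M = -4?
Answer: 10752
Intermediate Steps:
N(u(-4), M)*(-2688) = -4*(-2688) = 10752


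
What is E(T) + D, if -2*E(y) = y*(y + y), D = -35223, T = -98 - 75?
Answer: -65152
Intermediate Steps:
T = -173
E(y) = -y² (E(y) = -y*(y + y)/2 = -y*2*y/2 = -y²)
E(T) + D = -1*(-173)² - 35223 = -1*29929 - 35223 = -29929 - 35223 = -65152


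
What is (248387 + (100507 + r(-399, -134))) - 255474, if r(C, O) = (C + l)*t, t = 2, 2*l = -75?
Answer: 92547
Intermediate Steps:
l = -75/2 (l = (½)*(-75) = -75/2 ≈ -37.500)
r(C, O) = -75 + 2*C (r(C, O) = (C - 75/2)*2 = (-75/2 + C)*2 = -75 + 2*C)
(248387 + (100507 + r(-399, -134))) - 255474 = (248387 + (100507 + (-75 + 2*(-399)))) - 255474 = (248387 + (100507 + (-75 - 798))) - 255474 = (248387 + (100507 - 873)) - 255474 = (248387 + 99634) - 255474 = 348021 - 255474 = 92547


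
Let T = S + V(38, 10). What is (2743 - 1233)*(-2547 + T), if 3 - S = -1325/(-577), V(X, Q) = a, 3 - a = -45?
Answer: -2176690670/577 ≈ -3.7724e+6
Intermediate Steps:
a = 48 (a = 3 - 1*(-45) = 3 + 45 = 48)
V(X, Q) = 48
S = 406/577 (S = 3 - (-1325)/(-577) = 3 - (-1325)*(-1)/577 = 3 - 1*1325/577 = 3 - 1325/577 = 406/577 ≈ 0.70364)
T = 28102/577 (T = 406/577 + 48 = 28102/577 ≈ 48.704)
(2743 - 1233)*(-2547 + T) = (2743 - 1233)*(-2547 + 28102/577) = 1510*(-1441517/577) = -2176690670/577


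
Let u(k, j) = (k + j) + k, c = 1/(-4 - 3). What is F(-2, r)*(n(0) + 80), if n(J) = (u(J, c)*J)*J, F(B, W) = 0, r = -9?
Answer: 0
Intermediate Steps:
c = -⅐ (c = 1/(-7) = -⅐ ≈ -0.14286)
u(k, j) = j + 2*k (u(k, j) = (j + k) + k = j + 2*k)
n(J) = J²*(-⅐ + 2*J) (n(J) = ((-⅐ + 2*J)*J)*J = (J*(-⅐ + 2*J))*J = J²*(-⅐ + 2*J))
F(-2, r)*(n(0) + 80) = 0*((⅐)*0²*(-1 + 14*0) + 80) = 0*((⅐)*0*(-1 + 0) + 80) = 0*((⅐)*0*(-1) + 80) = 0*(0 + 80) = 0*80 = 0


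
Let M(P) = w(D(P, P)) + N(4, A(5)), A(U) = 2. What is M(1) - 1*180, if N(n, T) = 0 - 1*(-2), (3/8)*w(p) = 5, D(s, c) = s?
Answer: -494/3 ≈ -164.67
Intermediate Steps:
w(p) = 40/3 (w(p) = (8/3)*5 = 40/3)
N(n, T) = 2 (N(n, T) = 0 + 2 = 2)
M(P) = 46/3 (M(P) = 40/3 + 2 = 46/3)
M(1) - 1*180 = 46/3 - 1*180 = 46/3 - 180 = -494/3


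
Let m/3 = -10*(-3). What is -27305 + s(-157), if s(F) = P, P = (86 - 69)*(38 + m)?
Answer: -25129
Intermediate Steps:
m = 90 (m = 3*(-10*(-3)) = 3*30 = 90)
P = 2176 (P = (86 - 69)*(38 + 90) = 17*128 = 2176)
s(F) = 2176
-27305 + s(-157) = -27305 + 2176 = -25129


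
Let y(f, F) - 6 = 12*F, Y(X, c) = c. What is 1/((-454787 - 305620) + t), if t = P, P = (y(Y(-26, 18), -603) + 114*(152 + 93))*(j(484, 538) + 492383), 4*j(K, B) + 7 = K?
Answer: 1/10194036168 ≈ 9.8097e-11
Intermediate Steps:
j(K, B) = -7/4 + K/4
y(f, F) = 6 + 12*F
P = 10194796575 (P = ((6 + 12*(-603)) + 114*(152 + 93))*((-7/4 + (¼)*484) + 492383) = ((6 - 7236) + 114*245)*((-7/4 + 121) + 492383) = (-7230 + 27930)*(477/4 + 492383) = 20700*(1970009/4) = 10194796575)
t = 10194796575
1/((-454787 - 305620) + t) = 1/((-454787 - 305620) + 10194796575) = 1/(-760407 + 10194796575) = 1/10194036168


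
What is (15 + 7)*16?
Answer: 352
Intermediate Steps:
(15 + 7)*16 = 22*16 = 352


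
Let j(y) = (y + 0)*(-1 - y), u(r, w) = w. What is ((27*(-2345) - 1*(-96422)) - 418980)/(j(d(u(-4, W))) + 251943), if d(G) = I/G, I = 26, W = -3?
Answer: -3472857/2266889 ≈ -1.5320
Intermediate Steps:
d(G) = 26/G
j(y) = y*(-1 - y)
((27*(-2345) - 1*(-96422)) - 418980)/(j(d(u(-4, W))) + 251943) = ((27*(-2345) - 1*(-96422)) - 418980)/(-26/(-3)*(1 + 26/(-3)) + 251943) = ((-63315 + 96422) - 418980)/(-26*(-1/3)*(1 + 26*(-1/3)) + 251943) = (33107 - 418980)/(-1*(-26/3)*(1 - 26/3) + 251943) = -385873/(-1*(-26/3)*(-23/3) + 251943) = -385873/(-598/9 + 251943) = -385873/2266889/9 = -385873*9/2266889 = -3472857/2266889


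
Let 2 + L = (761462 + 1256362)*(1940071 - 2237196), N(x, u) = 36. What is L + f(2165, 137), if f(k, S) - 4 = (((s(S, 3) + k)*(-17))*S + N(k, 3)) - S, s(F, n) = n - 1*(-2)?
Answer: -599551010029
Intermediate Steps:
s(F, n) = 2 + n (s(F, n) = n + 2 = 2 + n)
f(k, S) = 40 - S + S*(-85 - 17*k) (f(k, S) = 4 + (((((2 + 3) + k)*(-17))*S + 36) - S) = 4 + ((((5 + k)*(-17))*S + 36) - S) = 4 + (((-85 - 17*k)*S + 36) - S) = 4 + ((S*(-85 - 17*k) + 36) - S) = 4 + ((36 + S*(-85 - 17*k)) - S) = 4 + (36 - S + S*(-85 - 17*k)) = 40 - S + S*(-85 - 17*k))
L = -599545956002 (L = -2 + (761462 + 1256362)*(1940071 - 2237196) = -2 + 2017824*(-297125) = -2 - 599545956000 = -599545956002)
L + f(2165, 137) = -599545956002 + (40 - 86*137 - 17*137*2165) = -599545956002 + (40 - 11782 - 5042285) = -599545956002 - 5054027 = -599551010029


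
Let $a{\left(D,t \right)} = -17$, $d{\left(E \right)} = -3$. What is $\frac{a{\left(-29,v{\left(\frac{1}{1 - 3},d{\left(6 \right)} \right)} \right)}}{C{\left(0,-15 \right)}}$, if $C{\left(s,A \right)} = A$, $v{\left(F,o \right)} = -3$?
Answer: $\frac{17}{15} \approx 1.1333$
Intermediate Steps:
$\frac{a{\left(-29,v{\left(\frac{1}{1 - 3},d{\left(6 \right)} \right)} \right)}}{C{\left(0,-15 \right)}} = - \frac{17}{-15} = \left(-17\right) \left(- \frac{1}{15}\right) = \frac{17}{15}$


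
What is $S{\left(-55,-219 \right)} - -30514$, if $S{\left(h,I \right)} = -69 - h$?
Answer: $30500$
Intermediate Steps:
$S{\left(-55,-219 \right)} - -30514 = \left(-69 - -55\right) - -30514 = \left(-69 + 55\right) + 30514 = -14 + 30514 = 30500$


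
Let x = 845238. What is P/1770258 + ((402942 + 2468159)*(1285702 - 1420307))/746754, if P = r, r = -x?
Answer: -114023765454105757/220324540422 ≈ -5.1753e+5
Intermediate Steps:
r = -845238 (r = -1*845238 = -845238)
P = -845238
P/1770258 + ((402942 + 2468159)*(1285702 - 1420307))/746754 = -845238/1770258 + ((402942 + 2468159)*(1285702 - 1420307))/746754 = -845238*1/1770258 + (2871101*(-134605))*(1/746754) = -140873/295043 - 386464550105*1/746754 = -140873/295043 - 386464550105/746754 = -114023765454105757/220324540422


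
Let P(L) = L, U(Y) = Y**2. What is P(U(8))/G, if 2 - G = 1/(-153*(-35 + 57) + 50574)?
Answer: 3021312/94415 ≈ 32.000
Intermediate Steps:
G = 94415/47208 (G = 2 - 1/(-153*(-35 + 57) + 50574) = 2 - 1/(-153*22 + 50574) = 2 - 1/(-3366 + 50574) = 2 - 1/47208 = 94415/47208 ≈ 2.0000)
P(U(8))/G = 8**2/(94415/47208) = 64*(47208/94415) = 3021312/94415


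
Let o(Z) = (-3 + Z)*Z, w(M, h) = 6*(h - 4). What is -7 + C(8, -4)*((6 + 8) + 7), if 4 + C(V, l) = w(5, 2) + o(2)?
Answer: -385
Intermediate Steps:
w(M, h) = -24 + 6*h (w(M, h) = 6*(-4 + h) = -24 + 6*h)
o(Z) = Z*(-3 + Z)
C(V, l) = -18 (C(V, l) = -4 + ((-24 + 6*2) + 2*(-3 + 2)) = -4 + ((-24 + 12) + 2*(-1)) = -4 + (-12 - 2) = -4 - 14 = -18)
-7 + C(8, -4)*((6 + 8) + 7) = -7 - 18*((6 + 8) + 7) = -7 - 18*(14 + 7) = -7 - 18*21 = -7 - 378 = -385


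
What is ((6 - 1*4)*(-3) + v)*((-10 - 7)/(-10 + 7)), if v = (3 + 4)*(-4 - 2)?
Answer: -272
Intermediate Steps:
v = -42 (v = 7*(-6) = -42)
((6 - 1*4)*(-3) + v)*((-10 - 7)/(-10 + 7)) = ((6 - 1*4)*(-3) - 42)*((-10 - 7)/(-10 + 7)) = ((6 - 4)*(-3) - 42)*(-17/(-3)) = (2*(-3) - 42)*(-17*(-⅓)) = (-6 - 42)*(17/3) = -48*17/3 = -272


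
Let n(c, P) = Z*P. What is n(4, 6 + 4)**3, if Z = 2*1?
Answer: 8000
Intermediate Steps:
Z = 2
n(c, P) = 2*P
n(4, 6 + 4)**3 = (2*(6 + 4))**3 = (2*10)**3 = 20**3 = 8000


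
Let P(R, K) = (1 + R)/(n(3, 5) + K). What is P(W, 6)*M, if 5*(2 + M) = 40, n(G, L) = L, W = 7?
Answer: 48/11 ≈ 4.3636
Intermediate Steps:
P(R, K) = (1 + R)/(5 + K)
M = 6 (M = -2 + (1/5)*40 = -2 + 8 = 6)
P(W, 6)*M = ((1 + 7)/(5 + 6))*6 = (8/11)*6 = 48/11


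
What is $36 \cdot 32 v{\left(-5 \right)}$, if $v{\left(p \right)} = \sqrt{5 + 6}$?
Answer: $1152 \sqrt{11} \approx 3820.8$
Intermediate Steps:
$v{\left(p \right)} = \sqrt{11}$
$36 \cdot 32 v{\left(-5 \right)} = 36 \cdot 32 \sqrt{11} = 1152 \sqrt{11}$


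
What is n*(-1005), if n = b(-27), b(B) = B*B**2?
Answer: 19781415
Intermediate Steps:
b(B) = B**3
n = -19683 (n = (-27)**3 = -19683)
n*(-1005) = -19683*(-1005) = 19781415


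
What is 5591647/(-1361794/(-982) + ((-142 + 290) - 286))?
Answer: 2745498677/613139 ≈ 4477.8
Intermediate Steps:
5591647/(-1361794/(-982) + ((-142 + 290) - 286)) = 5591647/(-1361794*(-1)/982 + (148 - 286)) = 5591647/(-1477*(-461/491) - 138) = 5591647/(680897/491 - 138) = 5591647/(613139/491) = 5591647*(491/613139) = 2745498677/613139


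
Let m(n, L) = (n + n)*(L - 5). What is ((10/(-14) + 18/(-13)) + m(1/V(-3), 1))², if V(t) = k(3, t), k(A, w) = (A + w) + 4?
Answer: 139129/8281 ≈ 16.801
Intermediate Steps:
k(A, w) = 4 + A + w
V(t) = 7 + t (V(t) = 4 + 3 + t = 7 + t)
m(n, L) = 2*n*(-5 + L) (m(n, L) = (2*n)*(-5 + L) = 2*n*(-5 + L))
((10/(-14) + 18/(-13)) + m(1/V(-3), 1))² = ((10/(-14) + 18/(-13)) + 2*(-5 + 1)/(7 - 3))² = ((10*(-1/14) + 18*(-1/13)) + 2*(-4)/4)² = ((-5/7 - 18/13) + 2*(¼)*(-4))² = (-191/91 - 2)² = (-373/91)² = 139129/8281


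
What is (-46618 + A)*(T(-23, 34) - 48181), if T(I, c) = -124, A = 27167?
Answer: 939580555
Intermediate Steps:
(-46618 + A)*(T(-23, 34) - 48181) = (-46618 + 27167)*(-124 - 48181) = -19451*(-48305) = 939580555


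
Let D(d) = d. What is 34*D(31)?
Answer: 1054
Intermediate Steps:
34*D(31) = 34*31 = 1054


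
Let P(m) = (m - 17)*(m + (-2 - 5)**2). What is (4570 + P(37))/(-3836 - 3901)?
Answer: -6290/7737 ≈ -0.81298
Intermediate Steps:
P(m) = (-17 + m)*(49 + m) (P(m) = (-17 + m)*(m + (-7)**2) = (-17 + m)*(m + 49) = (-17 + m)*(49 + m))
(4570 + P(37))/(-3836 - 3901) = (4570 + (-833 + 37**2 + 32*37))/(-3836 - 3901) = (4570 + (-833 + 1369 + 1184))/(-7737) = (4570 + 1720)*(-1/7737) = 6290*(-1/7737) = -6290/7737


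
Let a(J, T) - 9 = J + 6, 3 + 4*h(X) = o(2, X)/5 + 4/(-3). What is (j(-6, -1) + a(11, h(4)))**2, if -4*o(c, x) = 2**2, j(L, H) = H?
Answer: 625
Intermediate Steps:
o(c, x) = -1 (o(c, x) = -1/4*2**2 = -1/4*4 = -1)
h(X) = -17/15 (h(X) = -3/4 + (-1/5 + 4/(-3))/4 = -3/4 + (-1*1/5 + 4*(-1/3))/4 = -3/4 + (-1/5 - 4/3)/4 = -3/4 + (1/4)*(-23/15) = -3/4 - 23/60 = -17/15)
a(J, T) = 15 + J (a(J, T) = 9 + (J + 6) = 9 + (6 + J) = 15 + J)
(j(-6, -1) + a(11, h(4)))**2 = (-1 + (15 + 11))**2 = (-1 + 26)**2 = 25**2 = 625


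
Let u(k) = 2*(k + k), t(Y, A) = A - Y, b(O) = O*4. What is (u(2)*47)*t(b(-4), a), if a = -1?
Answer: 5640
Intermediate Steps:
b(O) = 4*O
u(k) = 4*k (u(k) = 2*(2*k) = 4*k)
(u(2)*47)*t(b(-4), a) = ((4*2)*47)*(-1 - 4*(-4)) = (8*47)*(-1 - 1*(-16)) = 376*(-1 + 16) = 376*15 = 5640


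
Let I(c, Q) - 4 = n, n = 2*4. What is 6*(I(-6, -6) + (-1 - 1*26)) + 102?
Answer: 12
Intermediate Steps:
n = 8
I(c, Q) = 12 (I(c, Q) = 4 + 8 = 12)
6*(I(-6, -6) + (-1 - 1*26)) + 102 = 6*(12 + (-1 - 1*26)) + 102 = 6*(12 + (-1 - 26)) + 102 = 6*(12 - 27) + 102 = 6*(-15) + 102 = -90 + 102 = 12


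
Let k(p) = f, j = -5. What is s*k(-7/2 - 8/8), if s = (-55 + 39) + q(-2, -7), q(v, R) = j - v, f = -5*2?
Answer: 190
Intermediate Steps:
f = -10
k(p) = -10
q(v, R) = -5 - v
s = -19 (s = (-55 + 39) + (-5 - 1*(-2)) = -16 + (-5 + 2) = -16 - 3 = -19)
s*k(-7/2 - 8/8) = -19*(-10) = 190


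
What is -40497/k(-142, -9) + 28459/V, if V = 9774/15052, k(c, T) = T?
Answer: 236172305/4887 ≈ 48327.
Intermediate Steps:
V = 4887/7526 (V = 9774*(1/15052) = 4887/7526 ≈ 0.64935)
-40497/k(-142, -9) + 28459/V = -40497/(-9) + 28459/(4887/7526) = -40497*(-1/9) + 28459*(7526/4887) = 13499/3 + 214182434/4887 = 236172305/4887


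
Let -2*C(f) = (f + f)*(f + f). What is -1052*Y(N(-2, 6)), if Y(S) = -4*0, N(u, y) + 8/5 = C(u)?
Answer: 0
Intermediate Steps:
C(f) = -2*f**2 (C(f) = -(f + f)*(f + f)/2 = -2*f*2*f/2 = -2*f**2)
N(u, y) = -8/5 - 2*u**2
Y(S) = 0
-1052*Y(N(-2, 6)) = -1052*0 = 0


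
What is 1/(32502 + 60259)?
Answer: 1/92761 ≈ 1.0780e-5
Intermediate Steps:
1/(32502 + 60259) = 1/92761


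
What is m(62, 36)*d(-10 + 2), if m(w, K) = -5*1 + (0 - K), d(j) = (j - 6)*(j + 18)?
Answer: 5740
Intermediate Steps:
d(j) = (-6 + j)*(18 + j)
m(w, K) = -5 - K
m(62, 36)*d(-10 + 2) = (-5 - 1*36)*(-108 + (-10 + 2)² + 12*(-10 + 2)) = (-5 - 36)*(-108 + (-8)² + 12*(-8)) = -41*(-108 + 64 - 96) = -41*(-140) = 5740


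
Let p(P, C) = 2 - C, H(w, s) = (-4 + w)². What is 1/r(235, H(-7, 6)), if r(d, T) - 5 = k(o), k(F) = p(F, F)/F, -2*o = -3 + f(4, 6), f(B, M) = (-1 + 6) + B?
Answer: 3/10 ≈ 0.30000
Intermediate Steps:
f(B, M) = 5 + B
o = -3 (o = -(-3 + (5 + 4))/2 = -(-3 + 9)/2 = -½*6 = -3)
k(F) = (2 - F)/F
r(d, T) = 10/3 (r(d, T) = 5 + (2 - 1*(-3))/(-3) = 5 - (2 + 3)/3 = 5 - ⅓*5 = 5 - 5/3 = 10/3)
1/r(235, H(-7, 6)) = 1/(10/3) = 3/10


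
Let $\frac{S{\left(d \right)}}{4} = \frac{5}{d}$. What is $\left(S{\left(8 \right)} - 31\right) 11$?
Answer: $- \frac{627}{2} \approx -313.5$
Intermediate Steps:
$S{\left(d \right)} = \frac{20}{d}$ ($S{\left(d \right)} = 4 \frac{5}{d} = \frac{20}{d}$)
$\left(S{\left(8 \right)} - 31\right) 11 = \left(\frac{20}{8} - 31\right) 11 = \left(20 \cdot \frac{1}{8} - 31\right) 11 = \left(\frac{5}{2} - 31\right) 11 = \left(- \frac{57}{2}\right) 11 = - \frac{627}{2}$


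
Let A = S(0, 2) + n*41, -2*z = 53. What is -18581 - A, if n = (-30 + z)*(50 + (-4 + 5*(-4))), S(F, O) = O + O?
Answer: 41644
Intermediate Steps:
z = -53/2 (z = -½*53 = -53/2 ≈ -26.500)
S(F, O) = 2*O
n = -1469 (n = (-30 - 53/2)*(50 + (-4 + 5*(-4))) = -113*(50 + (-4 - 20))/2 = -113*(50 - 24)/2 = -113/2*26 = -1469)
A = -60225 (A = 2*2 - 1469*41 = 4 - 60229 = -60225)
-18581 - A = -18581 - 1*(-60225) = -18581 + 60225 = 41644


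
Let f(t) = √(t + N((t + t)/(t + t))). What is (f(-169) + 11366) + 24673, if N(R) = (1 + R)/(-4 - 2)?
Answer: 36039 + 2*I*√381/3 ≈ 36039.0 + 13.013*I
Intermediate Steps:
N(R) = -⅙ - R/6 (N(R) = (1 + R)/(-6) = (1 + R)*(-⅙) = -⅙ - R/6)
f(t) = √(-⅓ + t) (f(t) = √(t + (-⅙ - (t + t)/(6*(t + t)))) = √(t + (-⅙ - 2*t/(6*(2*t)))) = √(t + (-⅙ - 2*t*1/(2*t)/6)) = √(t + (-⅙ - ⅙*1)) = √(t + (-⅙ - ⅙)) = √(t - ⅓) = √(-⅓ + t))
(f(-169) + 11366) + 24673 = (√(-3 + 9*(-169))/3 + 11366) + 24673 = (√(-3 - 1521)/3 + 11366) + 24673 = (√(-1524)/3 + 11366) + 24673 = ((2*I*√381)/3 + 11366) + 24673 = (2*I*√381/3 + 11366) + 24673 = (11366 + 2*I*√381/3) + 24673 = 36039 + 2*I*√381/3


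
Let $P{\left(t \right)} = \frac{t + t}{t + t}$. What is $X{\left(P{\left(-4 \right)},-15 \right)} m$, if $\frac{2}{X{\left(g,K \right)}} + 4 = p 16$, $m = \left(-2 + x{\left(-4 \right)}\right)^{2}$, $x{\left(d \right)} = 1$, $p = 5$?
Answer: $\frac{1}{38} \approx 0.026316$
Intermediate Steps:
$P{\left(t \right)} = 1$ ($P{\left(t \right)} = \frac{2 t}{2 t} = 2 t \frac{1}{2 t} = 1$)
$m = 1$ ($m = \left(-2 + 1\right)^{2} = \left(-1\right)^{2} = 1$)
$X{\left(g,K \right)} = \frac{1}{38}$ ($X{\left(g,K \right)} = \frac{2}{-4 + 5 \cdot 16} = \frac{2}{-4 + 80} = \frac{2}{76} = 2 \cdot \frac{1}{76} = \frac{1}{38}$)
$X{\left(P{\left(-4 \right)},-15 \right)} m = \frac{1}{38} \cdot 1 = \frac{1}{38}$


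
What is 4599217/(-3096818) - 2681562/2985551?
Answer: -22035506383283/9245708076718 ≈ -2.3833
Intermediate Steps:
4599217/(-3096818) - 2681562/2985551 = 4599217*(-1/3096818) - 2681562*1/2985551 = -4599217/3096818 - 2681562/2985551 = -22035506383283/9245708076718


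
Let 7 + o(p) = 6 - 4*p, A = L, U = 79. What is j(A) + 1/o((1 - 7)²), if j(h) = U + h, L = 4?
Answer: 12034/145 ≈ 82.993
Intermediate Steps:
A = 4
o(p) = -1 - 4*p (o(p) = -7 + (6 - 4*p) = -1 - 4*p)
j(h) = 79 + h
j(A) + 1/o((1 - 7)²) = (79 + 4) + 1/(-1 - 4*(1 - 7)²) = 83 + 1/(-1 - 4*(-6)²) = 83 + 1/(-1 - 4*36) = 83 + 1/(-1 - 144) = 83 + 1/(-145) = 83 - 1/145 = 12034/145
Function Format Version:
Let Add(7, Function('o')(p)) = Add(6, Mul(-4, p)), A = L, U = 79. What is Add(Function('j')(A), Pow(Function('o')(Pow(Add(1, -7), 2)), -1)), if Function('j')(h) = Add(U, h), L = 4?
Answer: Rational(12034, 145) ≈ 82.993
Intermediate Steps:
A = 4
Function('o')(p) = Add(-1, Mul(-4, p)) (Function('o')(p) = Add(-7, Add(6, Mul(-4, p))) = Add(-1, Mul(-4, p)))
Function('j')(h) = Add(79, h)
Add(Function('j')(A), Pow(Function('o')(Pow(Add(1, -7), 2)), -1)) = Add(Add(79, 4), Pow(Add(-1, Mul(-4, Pow(Add(1, -7), 2))), -1)) = Add(83, Pow(Add(-1, Mul(-4, Pow(-6, 2))), -1)) = Add(83, Pow(Add(-1, Mul(-4, 36)), -1)) = Add(83, Pow(Add(-1, -144), -1)) = Add(83, Pow(-145, -1)) = Add(83, Rational(-1, 145)) = Rational(12034, 145)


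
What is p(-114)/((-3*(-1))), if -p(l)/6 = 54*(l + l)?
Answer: 24624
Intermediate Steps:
p(l) = -648*l (p(l) = -324*(l + l) = -324*2*l = -648*l)
p(-114)/((-3*(-1))) = (-648*(-114))/((-3*(-1))) = 73872/3 = (1/3)*73872 = 24624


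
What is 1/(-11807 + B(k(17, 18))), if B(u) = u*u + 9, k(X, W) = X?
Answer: -1/11509 ≈ -8.6889e-5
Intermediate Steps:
B(u) = 9 + u**2 (B(u) = u**2 + 9 = 9 + u**2)
1/(-11807 + B(k(17, 18))) = 1/(-11807 + (9 + 17**2)) = 1/(-11807 + (9 + 289)) = 1/(-11807 + 298) = 1/(-11509) = -1/11509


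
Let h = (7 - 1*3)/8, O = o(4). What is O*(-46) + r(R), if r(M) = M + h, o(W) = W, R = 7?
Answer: -353/2 ≈ -176.50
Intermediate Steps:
O = 4
h = ½ (h = (7 - 3)*(⅛) = 4*(⅛) = ½ ≈ 0.50000)
r(M) = ½ + M (r(M) = M + ½ = ½ + M)
O*(-46) + r(R) = 4*(-46) + (½ + 7) = -184 + 15/2 = -353/2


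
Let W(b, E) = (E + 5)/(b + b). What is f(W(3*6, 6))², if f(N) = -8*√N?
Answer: 176/9 ≈ 19.556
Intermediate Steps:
W(b, E) = (5 + E)/(2*b) (W(b, E) = (5 + E)/((2*b)) = (5 + E)*(1/(2*b)) = (5 + E)/(2*b))
f(W(3*6, 6))² = (-8*√2*√(5 + 6)*(√2/6)/2)² = (-8*√11/6)² = (-4*√11/3)² = 176/9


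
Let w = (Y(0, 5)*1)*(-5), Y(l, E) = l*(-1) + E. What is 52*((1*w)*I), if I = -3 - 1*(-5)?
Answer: -2600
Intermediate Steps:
I = 2 (I = -3 + 5 = 2)
Y(l, E) = E - l (Y(l, E) = -l + E = E - l)
w = -25 (w = ((5 - 1*0)*1)*(-5) = ((5 + 0)*1)*(-5) = (5*1)*(-5) = 5*(-5) = -25)
52*((1*w)*I) = 52*((1*(-25))*2) = 52*(-25*2) = 52*(-50) = -2600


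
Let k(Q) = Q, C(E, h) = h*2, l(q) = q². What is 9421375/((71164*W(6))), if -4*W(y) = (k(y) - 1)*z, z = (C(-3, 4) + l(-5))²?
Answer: -1884275/19374399 ≈ -0.097256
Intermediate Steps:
C(E, h) = 2*h
z = 1089 (z = (2*4 + (-5)²)² = (8 + 25)² = 33² = 1089)
W(y) = 1089/4 - 1089*y/4 (W(y) = -(y - 1)*1089/4 = -(-1 + y)*1089/4 = -(-1089 + 1089*y)/4 = 1089/4 - 1089*y/4)
9421375/((71164*W(6))) = 9421375/((71164*(1089/4 - 1089/4*6))) = 9421375/((71164*(1089/4 - 3267/2))) = 9421375/((71164*(-5445/4))) = 9421375/(-96871995) = 9421375*(-1/96871995) = -1884275/19374399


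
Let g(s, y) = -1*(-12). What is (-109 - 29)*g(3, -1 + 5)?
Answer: -1656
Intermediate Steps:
g(s, y) = 12
(-109 - 29)*g(3, -1 + 5) = (-109 - 29)*12 = -138*12 = -1656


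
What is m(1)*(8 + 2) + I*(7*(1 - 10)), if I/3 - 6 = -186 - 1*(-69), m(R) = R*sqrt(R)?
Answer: 20989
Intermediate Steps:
m(R) = R**(3/2)
I = -333 (I = 18 + 3*(-186 - 1*(-69)) = 18 + 3*(-186 + 69) = 18 + 3*(-117) = 18 - 351 = -333)
m(1)*(8 + 2) + I*(7*(1 - 10)) = 1**(3/2)*(8 + 2) - 2331*(1 - 10) = 1*10 - 2331*(-9) = 10 - 333*(-63) = 10 + 20979 = 20989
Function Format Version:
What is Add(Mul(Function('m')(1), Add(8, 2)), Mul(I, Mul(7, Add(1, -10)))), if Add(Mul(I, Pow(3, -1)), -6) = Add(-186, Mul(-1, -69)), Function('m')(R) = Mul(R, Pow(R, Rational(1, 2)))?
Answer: 20989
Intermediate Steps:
Function('m')(R) = Pow(R, Rational(3, 2))
I = -333 (I = Add(18, Mul(3, Add(-186, Mul(-1, -69)))) = Add(18, Mul(3, Add(-186, 69))) = Add(18, Mul(3, -117)) = Add(18, -351) = -333)
Add(Mul(Function('m')(1), Add(8, 2)), Mul(I, Mul(7, Add(1, -10)))) = Add(Mul(Pow(1, Rational(3, 2)), Add(8, 2)), Mul(-333, Mul(7, Add(1, -10)))) = Add(Mul(1, 10), Mul(-333, Mul(7, -9))) = Add(10, Mul(-333, -63)) = Add(10, 20979) = 20989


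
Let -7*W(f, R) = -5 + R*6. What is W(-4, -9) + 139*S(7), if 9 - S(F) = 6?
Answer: 2978/7 ≈ 425.43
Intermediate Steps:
S(F) = 3 (S(F) = 9 - 1*6 = 9 - 6 = 3)
W(f, R) = 5/7 - 6*R/7 (W(f, R) = -(-5 + R*6)/7 = -(-5 + 6*R)/7 = 5/7 - 6*R/7)
W(-4, -9) + 139*S(7) = (5/7 - 6/7*(-9)) + 139*3 = (5/7 + 54/7) + 417 = 59/7 + 417 = 2978/7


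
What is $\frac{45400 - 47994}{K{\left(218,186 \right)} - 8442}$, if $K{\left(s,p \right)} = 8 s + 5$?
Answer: $\frac{2594}{6693} \approx 0.38757$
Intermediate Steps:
$K{\left(s,p \right)} = 5 + 8 s$
$\frac{45400 - 47994}{K{\left(218,186 \right)} - 8442} = \frac{45400 - 47994}{\left(5 + 8 \cdot 218\right) - 8442} = - \frac{2594}{\left(5 + 1744\right) - 8442} = - \frac{2594}{1749 - 8442} = - \frac{2594}{-6693} = \left(-2594\right) \left(- \frac{1}{6693}\right) = \frac{2594}{6693}$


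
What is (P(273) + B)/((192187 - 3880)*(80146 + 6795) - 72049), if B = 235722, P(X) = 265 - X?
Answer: 117857/8185763419 ≈ 1.4398e-5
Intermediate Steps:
(P(273) + B)/((192187 - 3880)*(80146 + 6795) - 72049) = ((265 - 1*273) + 235722)/((192187 - 3880)*(80146 + 6795) - 72049) = ((265 - 273) + 235722)/(188307*86941 - 72049) = (-8 + 235722)/(16371598887 - 72049) = 235714/16371526838 = 235714*(1/16371526838) = 117857/8185763419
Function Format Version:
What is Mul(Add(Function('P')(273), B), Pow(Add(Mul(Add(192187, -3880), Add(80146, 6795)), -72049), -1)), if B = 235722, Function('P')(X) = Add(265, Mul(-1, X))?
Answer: Rational(117857, 8185763419) ≈ 1.4398e-5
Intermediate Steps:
Mul(Add(Function('P')(273), B), Pow(Add(Mul(Add(192187, -3880), Add(80146, 6795)), -72049), -1)) = Mul(Add(Add(265, Mul(-1, 273)), 235722), Pow(Add(Mul(Add(192187, -3880), Add(80146, 6795)), -72049), -1)) = Mul(Add(Add(265, -273), 235722), Pow(Add(Mul(188307, 86941), -72049), -1)) = Mul(Add(-8, 235722), Pow(Add(16371598887, -72049), -1)) = Mul(235714, Pow(16371526838, -1)) = Mul(235714, Rational(1, 16371526838)) = Rational(117857, 8185763419)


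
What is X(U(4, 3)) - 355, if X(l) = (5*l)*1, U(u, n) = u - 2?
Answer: -345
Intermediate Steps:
U(u, n) = -2 + u
X(l) = 5*l
X(U(4, 3)) - 355 = 5*(-2 + 4) - 355 = 5*2 - 355 = 10 - 355 = -345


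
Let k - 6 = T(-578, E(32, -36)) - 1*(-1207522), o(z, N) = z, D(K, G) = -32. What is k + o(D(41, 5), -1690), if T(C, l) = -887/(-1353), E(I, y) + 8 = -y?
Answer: 1633742975/1353 ≈ 1.2075e+6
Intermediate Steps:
E(I, y) = -8 - y
T(C, l) = 887/1353 (T(C, l) = -887*(-1/1353) = 887/1353)
k = 1633786271/1353 (k = 6 + (887/1353 - 1*(-1207522)) = 6 + (887/1353 + 1207522) = 6 + 1633778153/1353 = 1633786271/1353 ≈ 1.2075e+6)
k + o(D(41, 5), -1690) = 1633786271/1353 - 32 = 1633742975/1353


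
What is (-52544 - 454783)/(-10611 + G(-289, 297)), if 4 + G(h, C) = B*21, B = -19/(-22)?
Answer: 11161194/233131 ≈ 47.875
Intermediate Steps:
B = 19/22 (B = -19*(-1/22) = 19/22 ≈ 0.86364)
G(h, C) = 311/22 (G(h, C) = -4 + (19/22)*21 = -4 + 399/22 = 311/22)
(-52544 - 454783)/(-10611 + G(-289, 297)) = (-52544 - 454783)/(-10611 + 311/22) = -507327/(-233131/22) = -507327*(-22/233131) = 11161194/233131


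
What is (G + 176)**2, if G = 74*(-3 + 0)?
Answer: 2116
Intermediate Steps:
G = -222 (G = 74*(-3) = -222)
(G + 176)**2 = (-222 + 176)**2 = (-46)**2 = 2116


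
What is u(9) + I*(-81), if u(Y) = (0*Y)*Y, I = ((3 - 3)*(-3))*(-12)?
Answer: 0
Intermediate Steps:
I = 0 (I = (0*(-3))*(-12) = 0*(-12) = 0)
u(Y) = 0 (u(Y) = 0*Y = 0)
u(9) + I*(-81) = 0 + 0*(-81) = 0 + 0 = 0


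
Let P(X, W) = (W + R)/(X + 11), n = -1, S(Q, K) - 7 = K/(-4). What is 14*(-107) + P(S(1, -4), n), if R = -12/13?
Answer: -370031/247 ≈ -1498.1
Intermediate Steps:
R = -12/13 (R = -12*1/13 = -12/13 ≈ -0.92308)
S(Q, K) = 7 - K/4 (S(Q, K) = 7 + K/(-4) = 7 + K*(-1/4) = 7 - K/4)
P(X, W) = (-12/13 + W)/(11 + X) (P(X, W) = (W - 12/13)/(X + 11) = (-12/13 + W)/(11 + X))
14*(-107) + P(S(1, -4), n) = 14*(-107) + (-12/13 - 1)/(11 + (7 - 1/4*(-4))) = -1498 - 25/13/(11 + (7 + 1)) = -1498 - 25/13/(11 + 8) = -1498 - 25/13/19 = -1498 + (1/19)*(-25/13) = -1498 - 25/247 = -370031/247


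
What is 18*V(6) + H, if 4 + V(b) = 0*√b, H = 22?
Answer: -50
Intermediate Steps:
V(b) = -4 (V(b) = -4 + 0*√b = -4 + 0 = -4)
18*V(6) + H = 18*(-4) + 22 = -72 + 22 = -50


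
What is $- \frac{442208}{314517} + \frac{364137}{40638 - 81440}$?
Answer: $- \frac{132570247645}{12832922634} \approx -10.33$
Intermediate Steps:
$- \frac{442208}{314517} + \frac{364137}{40638 - 81440} = \left(-442208\right) \frac{1}{314517} + \frac{364137}{-40802} = - \frac{442208}{314517} + 364137 \left(- \frac{1}{40802}\right) = - \frac{442208}{314517} - \frac{364137}{40802} = - \frac{132570247645}{12832922634}$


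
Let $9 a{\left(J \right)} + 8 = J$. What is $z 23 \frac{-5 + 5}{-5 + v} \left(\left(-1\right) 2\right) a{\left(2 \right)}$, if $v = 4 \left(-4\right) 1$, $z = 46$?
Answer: $0$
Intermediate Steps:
$a{\left(J \right)} = - \frac{8}{9} + \frac{J}{9}$
$v = -16$ ($v = \left(-16\right) 1 = -16$)
$z 23 \frac{-5 + 5}{-5 + v} \left(\left(-1\right) 2\right) a{\left(2 \right)} = 46 \cdot 23 \frac{-5 + 5}{-5 - 16} \left(\left(-1\right) 2\right) \left(- \frac{8}{9} + \frac{1}{9} \cdot 2\right) = 1058 \frac{0}{-21} \left(-2\right) \left(- \frac{8}{9} + \frac{2}{9}\right) = 1058 \cdot 0 \left(- \frac{1}{21}\right) \left(-2\right) \left(- \frac{2}{3}\right) = 1058 \cdot 0 \left(-2\right) \left(- \frac{2}{3}\right) = 1058 \cdot 0 \left(- \frac{2}{3}\right) = 1058 \cdot 0 = 0$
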